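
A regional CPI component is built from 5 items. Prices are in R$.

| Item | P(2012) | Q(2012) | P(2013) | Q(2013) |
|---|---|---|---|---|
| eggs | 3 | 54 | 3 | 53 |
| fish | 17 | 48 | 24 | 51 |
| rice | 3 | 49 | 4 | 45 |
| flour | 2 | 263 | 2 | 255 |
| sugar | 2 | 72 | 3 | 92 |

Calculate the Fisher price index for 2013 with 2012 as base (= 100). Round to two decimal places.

126.04

Laspeyres component (base-period weights):
ΣP(2013)Q(2012) = 3×54 + 24×48 + 4×49 + 2×263 + 3×72 = 162 + 1152 + 196 + 526 + 216 = 2252
ΣP(2012)Q(2012) = 3×54 + 17×48 + 3×49 + 2×263 + 2×72 = 162 + 816 + 147 + 526 + 144 = 1795
L = 2252 / 1795 × 100 = 125.4596
Paasche component (current-period weights):
ΣP(2013)Q(2013) = 3×53 + 24×51 + 4×45 + 2×255 + 3×92 = 159 + 1224 + 180 + 510 + 276 = 2349
ΣP(2012)Q(2013) = 3×53 + 17×51 + 3×45 + 2×255 + 2×92 = 159 + 867 + 135 + 510 + 184 = 1855
P = 2349 / 1855 × 100 = 126.6307
Fisher = √(L × P) = √(125.4596 × 126.6307) = 126.0438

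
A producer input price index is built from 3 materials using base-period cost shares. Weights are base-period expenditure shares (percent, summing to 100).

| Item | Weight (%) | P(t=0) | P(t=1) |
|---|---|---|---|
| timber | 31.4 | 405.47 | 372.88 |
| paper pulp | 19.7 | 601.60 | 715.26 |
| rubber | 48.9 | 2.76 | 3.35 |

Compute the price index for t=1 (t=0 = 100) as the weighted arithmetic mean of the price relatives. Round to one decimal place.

111.7

timber: 31.4 × (372.88/405.47) = 31.4 × 0.919624 = 28.8762
paper pulp: 19.7 × (715.26/601.60) = 19.7 × 1.188930 = 23.4219
rubber: 48.9 × (3.35/2.76) = 48.9 × 1.213768 = 59.3533
Index = Σ wᵢ·(p₁ᵢ/p₀ᵢ) = 28.8762 + 23.4219 + 59.3533 = 111.6514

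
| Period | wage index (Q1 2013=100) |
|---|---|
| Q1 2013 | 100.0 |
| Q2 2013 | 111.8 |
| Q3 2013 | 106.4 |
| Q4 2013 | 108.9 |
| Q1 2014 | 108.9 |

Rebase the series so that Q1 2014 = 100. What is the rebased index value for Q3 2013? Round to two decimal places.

Rebased(Q3 2013) = 106.4 / 108.9 × 100 = 97.7043

97.70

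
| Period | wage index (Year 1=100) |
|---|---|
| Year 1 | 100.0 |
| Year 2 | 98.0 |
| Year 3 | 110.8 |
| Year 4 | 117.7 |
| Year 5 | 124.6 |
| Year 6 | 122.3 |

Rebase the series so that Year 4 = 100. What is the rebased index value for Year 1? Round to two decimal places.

84.96

Rebased(Year 1) = 100.0 / 117.7 × 100 = 84.9618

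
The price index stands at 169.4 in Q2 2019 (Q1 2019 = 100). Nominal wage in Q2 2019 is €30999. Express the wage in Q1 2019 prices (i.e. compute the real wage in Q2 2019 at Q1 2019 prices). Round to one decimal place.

Real = Nominal ÷ (Index/100) = 30999 ÷ (169.4/100)
     = 30999 ÷ 1.694 = 18299.2916

18299.3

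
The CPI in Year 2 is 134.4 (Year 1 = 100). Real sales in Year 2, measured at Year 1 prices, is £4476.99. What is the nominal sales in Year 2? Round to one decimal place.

Nominal = Real × (Index/100) = 4476.99 × (134.4/100)
        = 4476.99 × 1.344 = 6017.0746

6017.1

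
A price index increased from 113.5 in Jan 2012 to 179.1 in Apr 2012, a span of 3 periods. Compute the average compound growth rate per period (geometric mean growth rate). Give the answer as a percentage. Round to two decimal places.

16.42%

Growth factor = (179.1/113.5)^(1/3) = (1.577974)^(1/3) = 1.164215
Growth rate = 1.164215 − 1 = 0.164215 = 16.4215%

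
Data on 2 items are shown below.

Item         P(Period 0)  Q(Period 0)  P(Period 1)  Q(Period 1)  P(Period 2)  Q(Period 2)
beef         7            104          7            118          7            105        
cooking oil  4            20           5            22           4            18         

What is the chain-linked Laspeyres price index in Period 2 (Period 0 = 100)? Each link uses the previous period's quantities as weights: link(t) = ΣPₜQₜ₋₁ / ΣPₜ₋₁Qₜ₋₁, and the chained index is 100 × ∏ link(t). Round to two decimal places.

Link Period 0→Period 1:
ΣP(Period 1)Q(Period 0) = 7×104 + 5×20 = 728 + 100 = 828
ΣP(Period 0)Q(Period 0) = 7×104 + 4×20 = 728 + 80 = 808
link = 828/808 = 1.024752
Link Period 1→Period 2:
ΣP(Period 2)Q(Period 1) = 7×118 + 4×22 = 826 + 88 = 914
ΣP(Period 1)Q(Period 1) = 7×118 + 5×22 = 826 + 110 = 936
link = 914/936 = 0.976496
Chained index = 100 × 1.024752 × 0.976496 = 100.0666

100.07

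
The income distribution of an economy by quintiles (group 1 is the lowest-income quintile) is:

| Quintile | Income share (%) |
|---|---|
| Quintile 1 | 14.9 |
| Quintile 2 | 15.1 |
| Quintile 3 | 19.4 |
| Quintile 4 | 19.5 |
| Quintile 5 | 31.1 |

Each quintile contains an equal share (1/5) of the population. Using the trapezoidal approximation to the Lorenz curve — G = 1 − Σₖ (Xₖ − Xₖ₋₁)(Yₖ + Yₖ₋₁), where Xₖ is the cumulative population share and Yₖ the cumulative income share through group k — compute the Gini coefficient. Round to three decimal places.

0.147

Cumulative income shares Yₖ: 0.1490, 0.3000, 0.4940, 0.6890, 1.0000
Σ (Xₖ−Xₖ₋₁)(Yₖ+Yₖ₋₁) = (1/5)(0.1490+0.0000) + (1/5)(0.3000+0.1490) + (1/5)(0.4940+0.3000) + (1/5)(0.6890+0.4940) + (1/5)(1.0000+0.6890)
  = 0.0298 + 0.0898 + 0.1588 + 0.2366 + 0.3378 = 0.8528
G = 1 − 0.8528 = 0.1472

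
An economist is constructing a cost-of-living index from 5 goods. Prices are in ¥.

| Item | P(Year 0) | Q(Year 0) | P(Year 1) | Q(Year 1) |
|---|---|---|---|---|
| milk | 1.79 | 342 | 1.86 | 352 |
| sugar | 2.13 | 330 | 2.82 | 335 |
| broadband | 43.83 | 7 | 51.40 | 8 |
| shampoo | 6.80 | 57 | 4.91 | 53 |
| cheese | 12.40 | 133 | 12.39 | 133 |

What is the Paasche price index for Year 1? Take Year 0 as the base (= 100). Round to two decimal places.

Paasche price index uses current-period quantities as weights.
ΣP(Year 1)·Q(Year 1) = 1.86×352 + 2.82×335 + 51.40×8 + 4.91×53 + 12.39×133 = 654.72 + 944.7 + 411.2 + 260.23 + 1647.87 = 3918.72
ΣP(Year 0)·Q(Year 1) = 1.79×352 + 2.13×335 + 43.83×8 + 6.80×53 + 12.40×133 = 630.08 + 713.55 + 350.64 + 360.4 + 1649.2 = 3703.87
Index = 3918.72 / 3703.87 × 100 = 105.8007

105.80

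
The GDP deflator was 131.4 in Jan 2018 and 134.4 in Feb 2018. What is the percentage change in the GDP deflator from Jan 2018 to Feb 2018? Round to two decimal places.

2.28%

Change = (134.4 − 131.4) / 131.4 × 100
       = 3.0 / 131.4 × 100 = 2.2831%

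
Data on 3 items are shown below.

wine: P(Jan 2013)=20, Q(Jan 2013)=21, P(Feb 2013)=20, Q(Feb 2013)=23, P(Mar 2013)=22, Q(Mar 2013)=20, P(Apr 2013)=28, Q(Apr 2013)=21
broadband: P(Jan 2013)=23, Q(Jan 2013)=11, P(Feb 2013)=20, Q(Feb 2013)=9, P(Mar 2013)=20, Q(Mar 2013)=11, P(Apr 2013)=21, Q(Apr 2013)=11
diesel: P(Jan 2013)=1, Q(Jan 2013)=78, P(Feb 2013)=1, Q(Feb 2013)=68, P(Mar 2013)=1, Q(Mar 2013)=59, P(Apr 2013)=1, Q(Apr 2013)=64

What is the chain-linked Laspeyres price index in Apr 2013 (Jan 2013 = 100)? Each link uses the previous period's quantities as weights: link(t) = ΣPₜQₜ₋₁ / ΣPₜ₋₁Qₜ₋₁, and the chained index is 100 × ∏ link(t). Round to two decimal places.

Link Jan 2013→Feb 2013:
ΣP(Feb 2013)Q(Jan 2013) = 20×21 + 20×11 + 1×78 = 420 + 220 + 78 = 718
ΣP(Jan 2013)Q(Jan 2013) = 20×21 + 23×11 + 1×78 = 420 + 253 + 78 = 751
link = 718/751 = 0.956059
Link Feb 2013→Mar 2013:
ΣP(Mar 2013)Q(Feb 2013) = 22×23 + 20×9 + 1×68 = 506 + 180 + 68 = 754
ΣP(Feb 2013)Q(Feb 2013) = 20×23 + 20×9 + 1×68 = 460 + 180 + 68 = 708
link = 754/708 = 1.064972
Link Mar 2013→Apr 2013:
ΣP(Apr 2013)Q(Mar 2013) = 28×20 + 21×11 + 1×59 = 560 + 231 + 59 = 850
ΣP(Mar 2013)Q(Mar 2013) = 22×20 + 20×11 + 1×59 = 440 + 220 + 59 = 719
link = 850/719 = 1.182197
Chained index = 100 × 0.956059 × 1.064972 × 1.182197 = 120.3684

120.37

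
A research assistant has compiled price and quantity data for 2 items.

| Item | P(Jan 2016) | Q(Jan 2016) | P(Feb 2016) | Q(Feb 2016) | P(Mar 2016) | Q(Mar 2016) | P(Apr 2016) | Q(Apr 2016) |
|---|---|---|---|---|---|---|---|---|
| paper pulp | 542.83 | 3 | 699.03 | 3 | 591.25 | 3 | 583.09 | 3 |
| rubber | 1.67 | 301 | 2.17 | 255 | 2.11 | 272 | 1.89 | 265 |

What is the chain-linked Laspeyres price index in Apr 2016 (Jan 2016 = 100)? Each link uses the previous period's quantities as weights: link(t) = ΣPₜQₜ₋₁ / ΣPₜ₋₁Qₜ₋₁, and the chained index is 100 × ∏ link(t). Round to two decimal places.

108.52

Link Jan 2016→Feb 2016:
ΣP(Feb 2016)Q(Jan 2016) = 699.03×3 + 2.17×301 = 2097.09 + 653.17 = 2750.26
ΣP(Jan 2016)Q(Jan 2016) = 542.83×3 + 1.67×301 = 1628.49 + 502.67 = 2131.16
link = 2750.26/2131.16 = 1.290499
Link Feb 2016→Mar 2016:
ΣP(Mar 2016)Q(Feb 2016) = 591.25×3 + 2.11×255 = 1773.75 + 538.05 = 2311.8
ΣP(Feb 2016)Q(Feb 2016) = 699.03×3 + 2.17×255 = 2097.09 + 553.35 = 2650.44
link = 2311.8/2650.44 = 0.872233
Link Mar 2016→Apr 2016:
ΣP(Apr 2016)Q(Mar 2016) = 583.09×3 + 1.89×272 = 1749.27 + 514.08 = 2263.35
ΣP(Mar 2016)Q(Mar 2016) = 591.25×3 + 2.11×272 = 1773.75 + 573.92 = 2347.67
link = 2263.35/2347.67 = 0.964084
Chained index = 100 × 1.290499 × 0.872233 × 0.964084 = 108.5187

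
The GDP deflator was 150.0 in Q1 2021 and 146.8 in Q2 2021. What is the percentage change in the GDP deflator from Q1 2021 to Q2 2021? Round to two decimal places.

-2.13%

Change = (146.8 − 150.0) / 150.0 × 100
       = -3.2 / 150.0 × 100 = -2.1333%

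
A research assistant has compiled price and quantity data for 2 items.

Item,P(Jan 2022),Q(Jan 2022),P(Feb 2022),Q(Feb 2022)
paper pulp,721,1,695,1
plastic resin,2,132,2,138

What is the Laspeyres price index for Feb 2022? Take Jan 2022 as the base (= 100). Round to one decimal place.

Laspeyres price index uses base-period quantities as weights.
ΣP(Feb 2022)·Q(Jan 2022) = 695×1 + 2×132 = 695 + 264 = 959
ΣP(Jan 2022)·Q(Jan 2022) = 721×1 + 2×132 = 721 + 264 = 985
Index = 959 / 985 × 100 = 97.3604

97.4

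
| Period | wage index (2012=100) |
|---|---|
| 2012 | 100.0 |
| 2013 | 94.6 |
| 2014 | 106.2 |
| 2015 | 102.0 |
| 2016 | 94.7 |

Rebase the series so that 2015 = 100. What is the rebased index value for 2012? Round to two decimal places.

Rebased(2012) = 100.0 / 102.0 × 100 = 98.0392

98.04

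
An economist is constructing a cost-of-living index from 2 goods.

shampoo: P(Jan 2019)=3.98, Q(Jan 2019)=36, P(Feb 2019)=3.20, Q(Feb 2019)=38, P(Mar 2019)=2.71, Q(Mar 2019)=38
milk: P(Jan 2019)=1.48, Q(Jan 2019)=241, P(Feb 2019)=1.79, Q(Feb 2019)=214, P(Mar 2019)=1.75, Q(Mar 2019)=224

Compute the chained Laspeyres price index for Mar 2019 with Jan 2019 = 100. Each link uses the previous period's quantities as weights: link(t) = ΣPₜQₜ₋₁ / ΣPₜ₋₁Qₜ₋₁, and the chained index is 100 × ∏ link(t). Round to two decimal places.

Link Jan 2019→Feb 2019:
ΣP(Feb 2019)Q(Jan 2019) = 3.20×36 + 1.79×241 = 115.2 + 431.39 = 546.59
ΣP(Jan 2019)Q(Jan 2019) = 3.98×36 + 1.48×241 = 143.28 + 356.68 = 499.96
link = 546.59/499.96 = 1.093267
Link Feb 2019→Mar 2019:
ΣP(Mar 2019)Q(Feb 2019) = 2.71×38 + 1.75×214 = 102.98 + 374.5 = 477.48
ΣP(Feb 2019)Q(Feb 2019) = 3.20×38 + 1.79×214 = 121.6 + 383.06 = 504.66
link = 477.48/504.66 = 0.946142
Chained index = 100 × 1.093267 × 0.946142 = 103.4386

103.44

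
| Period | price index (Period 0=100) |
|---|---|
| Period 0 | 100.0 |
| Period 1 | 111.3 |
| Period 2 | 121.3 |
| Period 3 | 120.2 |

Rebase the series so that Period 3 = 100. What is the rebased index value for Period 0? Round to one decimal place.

Rebased(Period 0) = 100.0 / 120.2 × 100 = 83.1947

83.2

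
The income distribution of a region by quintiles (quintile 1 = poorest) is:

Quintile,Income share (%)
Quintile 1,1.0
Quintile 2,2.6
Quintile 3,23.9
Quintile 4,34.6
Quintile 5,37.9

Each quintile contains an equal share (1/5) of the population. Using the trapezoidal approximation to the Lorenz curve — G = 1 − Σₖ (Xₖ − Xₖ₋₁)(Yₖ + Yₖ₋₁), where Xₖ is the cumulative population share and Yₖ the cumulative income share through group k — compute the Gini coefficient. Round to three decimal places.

Cumulative income shares Yₖ: 0.0100, 0.0360, 0.2750, 0.6210, 1.0000
Σ (Xₖ−Xₖ₋₁)(Yₖ+Yₖ₋₁) = (1/5)(0.0100+0.0000) + (1/5)(0.0360+0.0100) + (1/5)(0.2750+0.0360) + (1/5)(0.6210+0.2750) + (1/5)(1.0000+0.6210)
  = 0.0020 + 0.0092 + 0.0622 + 0.1792 + 0.3242 = 0.5768
G = 1 − 0.5768 = 0.4232

0.423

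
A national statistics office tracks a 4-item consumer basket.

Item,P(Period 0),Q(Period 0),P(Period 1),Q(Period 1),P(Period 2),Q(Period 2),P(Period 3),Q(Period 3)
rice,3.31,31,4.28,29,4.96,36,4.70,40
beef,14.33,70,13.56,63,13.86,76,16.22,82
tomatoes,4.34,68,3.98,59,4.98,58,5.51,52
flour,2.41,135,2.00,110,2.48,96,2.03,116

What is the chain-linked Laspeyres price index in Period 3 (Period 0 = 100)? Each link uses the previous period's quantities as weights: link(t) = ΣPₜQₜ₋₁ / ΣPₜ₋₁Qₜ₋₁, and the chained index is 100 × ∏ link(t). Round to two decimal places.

Link Period 0→Period 1:
ΣP(Period 1)Q(Period 0) = 4.28×31 + 13.56×70 + 3.98×68 + 2.00×135 = 132.68 + 949.2 + 270.64 + 270 = 1622.52
ΣP(Period 0)Q(Period 0) = 3.31×31 + 14.33×70 + 4.34×68 + 2.41×135 = 102.61 + 1003.1 + 295.12 + 325.35 = 1726.18
link = 1622.52/1726.18 = 0.939948
Link Period 1→Period 2:
ΣP(Period 2)Q(Period 1) = 4.96×29 + 13.86×63 + 4.98×59 + 2.48×110 = 143.84 + 873.18 + 293.82 + 272.8 = 1583.64
ΣP(Period 1)Q(Period 1) = 4.28×29 + 13.56×63 + 3.98×59 + 2.00×110 = 124.12 + 854.28 + 234.82 + 220 = 1433.22
link = 1583.64/1433.22 = 1.104952
Link Period 2→Period 3:
ΣP(Period 3)Q(Period 2) = 4.70×36 + 16.22×76 + 5.51×58 + 2.03×96 = 169.2 + 1232.72 + 319.58 + 194.88 = 1916.38
ΣP(Period 2)Q(Period 2) = 4.96×36 + 13.86×76 + 4.98×58 + 2.48×96 = 178.56 + 1053.36 + 288.84 + 238.08 = 1758.84
link = 1916.38/1758.84 = 1.089570
Chained index = 100 × 0.939948 × 1.104952 × 1.089570 = 113.1626

113.16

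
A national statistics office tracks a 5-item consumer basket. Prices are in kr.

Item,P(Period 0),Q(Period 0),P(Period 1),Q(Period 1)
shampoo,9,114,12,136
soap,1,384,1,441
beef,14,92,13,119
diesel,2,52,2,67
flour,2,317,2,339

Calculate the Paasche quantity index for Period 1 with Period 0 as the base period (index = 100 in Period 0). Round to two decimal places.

120.24

Paasche quantity index uses current-period prices as weights.
ΣP(Period 1)·Q(Period 1) = 12×136 + 1×441 + 13×119 + 2×67 + 2×339 = 1632 + 441 + 1547 + 134 + 678 = 4432
ΣP(Period 1)·Q(Period 0) = 12×114 + 1×384 + 13×92 + 2×52 + 2×317 = 1368 + 384 + 1196 + 104 + 634 = 3686
Index = 4432 / 3686 × 100 = 120.2387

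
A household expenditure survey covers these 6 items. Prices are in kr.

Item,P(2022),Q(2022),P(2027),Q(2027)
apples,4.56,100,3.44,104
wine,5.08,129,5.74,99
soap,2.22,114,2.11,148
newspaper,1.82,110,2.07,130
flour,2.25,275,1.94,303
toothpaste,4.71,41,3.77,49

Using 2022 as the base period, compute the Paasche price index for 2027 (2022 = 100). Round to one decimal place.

Paasche price index uses current-period quantities as weights.
ΣP(2027)·Q(2027) = 3.44×104 + 5.74×99 + 2.11×148 + 2.07×130 + 1.94×303 + 3.77×49 = 357.76 + 568.26 + 312.28 + 269.1 + 587.82 + 184.73 = 2279.95
ΣP(2022)·Q(2027) = 4.56×104 + 5.08×99 + 2.22×148 + 1.82×130 + 2.25×303 + 4.71×49 = 474.24 + 502.92 + 328.56 + 236.6 + 681.75 + 230.79 = 2454.86
Index = 2279.95 / 2454.86 × 100 = 92.8750

92.9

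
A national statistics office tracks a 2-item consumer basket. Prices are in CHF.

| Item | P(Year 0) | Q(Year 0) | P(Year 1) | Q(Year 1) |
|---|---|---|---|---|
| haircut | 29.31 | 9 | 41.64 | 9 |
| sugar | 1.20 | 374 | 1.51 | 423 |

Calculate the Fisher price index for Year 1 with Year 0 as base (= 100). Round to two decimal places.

Laspeyres component (base-period weights):
ΣP(Year 1)Q(Year 0) = 41.64×9 + 1.51×374 = 374.76 + 564.74 = 939.5
ΣP(Year 0)Q(Year 0) = 29.31×9 + 1.20×374 = 263.79 + 448.8 = 712.59
L = 939.5 / 712.59 × 100 = 131.8430
Paasche component (current-period weights):
ΣP(Year 1)Q(Year 1) = 41.64×9 + 1.51×423 = 374.76 + 638.73 = 1013.49
ΣP(Year 0)Q(Year 1) = 29.31×9 + 1.20×423 = 263.79 + 507.6 = 771.39
P = 1013.49 / 771.39 × 100 = 131.3849
Fisher = √(L × P) = √(131.8430 × 131.3849) = 131.6137

131.61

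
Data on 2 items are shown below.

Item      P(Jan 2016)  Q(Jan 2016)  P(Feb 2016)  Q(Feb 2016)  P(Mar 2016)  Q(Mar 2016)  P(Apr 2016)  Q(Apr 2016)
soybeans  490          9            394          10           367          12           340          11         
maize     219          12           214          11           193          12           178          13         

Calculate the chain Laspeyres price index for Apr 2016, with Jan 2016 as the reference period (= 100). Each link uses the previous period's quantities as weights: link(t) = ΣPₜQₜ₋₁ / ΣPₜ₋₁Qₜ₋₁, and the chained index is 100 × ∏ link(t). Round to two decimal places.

73.96

Link Jan 2016→Feb 2016:
ΣP(Feb 2016)Q(Jan 2016) = 394×9 + 214×12 = 3546 + 2568 = 6114
ΣP(Jan 2016)Q(Jan 2016) = 490×9 + 219×12 = 4410 + 2628 = 7038
link = 6114/7038 = 0.868713
Link Feb 2016→Mar 2016:
ΣP(Mar 2016)Q(Feb 2016) = 367×10 + 193×11 = 3670 + 2123 = 5793
ΣP(Feb 2016)Q(Feb 2016) = 394×10 + 214×11 = 3940 + 2354 = 6294
link = 5793/6294 = 0.920400
Link Mar 2016→Apr 2016:
ΣP(Apr 2016)Q(Mar 2016) = 340×12 + 178×12 = 4080 + 2136 = 6216
ΣP(Mar 2016)Q(Mar 2016) = 367×12 + 193×12 = 4404 + 2316 = 6720
link = 6216/6720 = 0.925000
Chained index = 100 × 0.868713 × 0.920400 × 0.925000 = 73.9596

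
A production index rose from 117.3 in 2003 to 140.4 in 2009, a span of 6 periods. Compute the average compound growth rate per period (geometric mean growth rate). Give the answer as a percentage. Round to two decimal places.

Growth factor = (140.4/117.3)^(1/6) = (1.196931)^(1/6) = 1.030413
Growth rate = 1.030413 − 1 = 0.030413 = 3.0413%

3.04%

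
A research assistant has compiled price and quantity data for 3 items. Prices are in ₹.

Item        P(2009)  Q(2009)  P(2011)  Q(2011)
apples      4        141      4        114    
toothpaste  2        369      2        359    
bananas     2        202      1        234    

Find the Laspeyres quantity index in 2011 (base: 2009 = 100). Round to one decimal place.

96.2

Laspeyres quantity index uses base-period prices as weights.
ΣP(2009)·Q(2011) = 4×114 + 2×359 + 2×234 = 456 + 718 + 468 = 1642
ΣP(2009)·Q(2009) = 4×141 + 2×369 + 2×202 = 564 + 738 + 404 = 1706
Index = 1642 / 1706 × 100 = 96.2485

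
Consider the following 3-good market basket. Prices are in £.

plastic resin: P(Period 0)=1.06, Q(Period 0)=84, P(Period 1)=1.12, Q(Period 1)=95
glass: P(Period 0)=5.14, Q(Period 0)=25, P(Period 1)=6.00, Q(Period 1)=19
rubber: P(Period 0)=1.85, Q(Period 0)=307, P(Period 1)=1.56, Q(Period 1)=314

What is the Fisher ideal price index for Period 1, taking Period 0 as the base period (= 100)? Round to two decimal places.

Laspeyres component (base-period weights):
ΣP(Period 1)Q(Period 0) = 1.12×84 + 6.00×25 + 1.56×307 = 94.08 + 150 + 478.92 = 723
ΣP(Period 0)Q(Period 0) = 1.06×84 + 5.14×25 + 1.85×307 = 89.04 + 128.5 + 567.95 = 785.49
L = 723 / 785.49 × 100 = 92.0445
Paasche component (current-period weights):
ΣP(Period 1)Q(Period 1) = 1.12×95 + 6.00×19 + 1.56×314 = 106.4 + 114 + 489.84 = 710.24
ΣP(Period 0)Q(Period 1) = 1.06×95 + 5.14×19 + 1.85×314 = 100.7 + 97.66 + 580.9 = 779.26
P = 710.24 / 779.26 × 100 = 91.1429
Fisher = √(L × P) = √(92.0445 × 91.1429) = 91.5926

91.59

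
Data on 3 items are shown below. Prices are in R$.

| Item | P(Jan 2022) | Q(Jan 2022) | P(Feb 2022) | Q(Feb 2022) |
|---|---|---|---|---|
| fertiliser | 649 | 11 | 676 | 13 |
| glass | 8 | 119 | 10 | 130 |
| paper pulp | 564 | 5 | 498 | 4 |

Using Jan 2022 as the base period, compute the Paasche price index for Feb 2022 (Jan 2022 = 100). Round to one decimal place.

103.0

Paasche price index uses current-period quantities as weights.
ΣP(Feb 2022)·Q(Feb 2022) = 676×13 + 10×130 + 498×4 = 8788 + 1300 + 1992 = 12080
ΣP(Jan 2022)·Q(Feb 2022) = 649×13 + 8×130 + 564×4 = 8437 + 1040 + 2256 = 11733
Index = 12080 / 11733 × 100 = 102.9575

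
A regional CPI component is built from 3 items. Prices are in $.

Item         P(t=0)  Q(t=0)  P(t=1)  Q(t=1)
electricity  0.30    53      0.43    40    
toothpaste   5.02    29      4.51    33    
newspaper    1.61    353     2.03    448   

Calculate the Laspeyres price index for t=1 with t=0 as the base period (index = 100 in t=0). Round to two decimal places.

119.23

Laspeyres price index uses base-period quantities as weights.
ΣP(t=1)·Q(t=0) = 0.43×53 + 4.51×29 + 2.03×353 = 22.79 + 130.79 + 716.59 = 870.17
ΣP(t=0)·Q(t=0) = 0.30×53 + 5.02×29 + 1.61×353 = 15.9 + 145.58 + 568.33 = 729.81
Index = 870.17 / 729.81 × 100 = 119.2324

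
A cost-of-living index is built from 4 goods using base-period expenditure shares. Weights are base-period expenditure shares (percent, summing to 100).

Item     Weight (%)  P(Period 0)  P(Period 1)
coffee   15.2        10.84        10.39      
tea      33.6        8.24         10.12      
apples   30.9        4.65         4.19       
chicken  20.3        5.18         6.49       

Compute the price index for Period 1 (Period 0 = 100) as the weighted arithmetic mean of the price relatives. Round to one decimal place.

109.1

coffee: 15.2 × (10.39/10.84) = 15.2 × 0.958487 = 14.5690
tea: 33.6 × (10.12/8.24) = 33.6 × 1.228155 = 41.2660
apples: 30.9 × (4.19/4.65) = 30.9 × 0.901075 = 27.8432
chicken: 20.3 × (6.49/5.18) = 20.3 × 1.252896 = 25.4338
Index = Σ wᵢ·(p₁ᵢ/p₀ᵢ) = 14.5690 + 41.2660 + 27.8432 + 25.4338 = 109.1120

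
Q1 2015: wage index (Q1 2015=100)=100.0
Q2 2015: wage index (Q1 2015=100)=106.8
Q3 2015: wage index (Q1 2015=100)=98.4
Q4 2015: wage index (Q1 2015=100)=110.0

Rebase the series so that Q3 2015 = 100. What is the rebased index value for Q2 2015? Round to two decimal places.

Rebased(Q2 2015) = 106.8 / 98.4 × 100 = 108.5366

108.54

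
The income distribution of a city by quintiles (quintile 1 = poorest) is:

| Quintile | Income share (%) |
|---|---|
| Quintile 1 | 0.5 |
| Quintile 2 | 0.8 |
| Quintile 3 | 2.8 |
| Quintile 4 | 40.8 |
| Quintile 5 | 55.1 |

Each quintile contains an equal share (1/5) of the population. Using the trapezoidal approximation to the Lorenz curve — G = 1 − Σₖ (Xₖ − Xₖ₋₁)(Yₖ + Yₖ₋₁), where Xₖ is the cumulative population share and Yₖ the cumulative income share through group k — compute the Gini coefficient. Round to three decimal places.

0.597

Cumulative income shares Yₖ: 0.0050, 0.0130, 0.0410, 0.4490, 1.0000
Σ (Xₖ−Xₖ₋₁)(Yₖ+Yₖ₋₁) = (1/5)(0.0050+0.0000) + (1/5)(0.0130+0.0050) + (1/5)(0.0410+0.0130) + (1/5)(0.4490+0.0410) + (1/5)(1.0000+0.4490)
  = 0.0010 + 0.0036 + 0.0108 + 0.0980 + 0.2898 = 0.4032
G = 1 − 0.4032 = 0.5968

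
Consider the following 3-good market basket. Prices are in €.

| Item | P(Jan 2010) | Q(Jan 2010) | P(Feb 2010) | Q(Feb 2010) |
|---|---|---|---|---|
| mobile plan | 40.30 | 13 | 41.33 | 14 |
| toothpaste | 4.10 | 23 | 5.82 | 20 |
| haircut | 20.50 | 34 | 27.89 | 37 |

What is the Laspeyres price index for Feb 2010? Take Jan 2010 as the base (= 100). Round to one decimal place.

Laspeyres price index uses base-period quantities as weights.
ΣP(Feb 2010)·Q(Jan 2010) = 41.33×13 + 5.82×23 + 27.89×34 = 537.29 + 133.86 + 948.26 = 1619.41
ΣP(Jan 2010)·Q(Jan 2010) = 40.30×13 + 4.10×23 + 20.50×34 = 523.9 + 94.3 + 697 = 1315.2
Index = 1619.41 / 1315.2 × 100 = 123.1303

123.1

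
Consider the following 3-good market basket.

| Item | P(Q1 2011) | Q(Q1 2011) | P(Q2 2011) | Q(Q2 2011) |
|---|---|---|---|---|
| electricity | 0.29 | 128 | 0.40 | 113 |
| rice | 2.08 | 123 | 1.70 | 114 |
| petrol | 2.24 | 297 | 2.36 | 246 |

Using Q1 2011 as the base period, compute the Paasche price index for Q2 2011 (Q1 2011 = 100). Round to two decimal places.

Paasche price index uses current-period quantities as weights.
ΣP(Q2 2011)·Q(Q2 2011) = 0.40×113 + 1.70×114 + 2.36×246 = 45.2 + 193.8 + 580.56 = 819.56
ΣP(Q1 2011)·Q(Q2 2011) = 0.29×113 + 2.08×114 + 2.24×246 = 32.77 + 237.12 + 551.04 = 820.93
Index = 819.56 / 820.93 × 100 = 99.8331

99.83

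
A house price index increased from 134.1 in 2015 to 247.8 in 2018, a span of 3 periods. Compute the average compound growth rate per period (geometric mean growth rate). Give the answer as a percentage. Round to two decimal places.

Growth factor = (247.8/134.1)^(1/3) = (1.847875)^(1/3) = 1.227131
Growth rate = 1.227131 − 1 = 0.227131 = 22.7131%

22.71%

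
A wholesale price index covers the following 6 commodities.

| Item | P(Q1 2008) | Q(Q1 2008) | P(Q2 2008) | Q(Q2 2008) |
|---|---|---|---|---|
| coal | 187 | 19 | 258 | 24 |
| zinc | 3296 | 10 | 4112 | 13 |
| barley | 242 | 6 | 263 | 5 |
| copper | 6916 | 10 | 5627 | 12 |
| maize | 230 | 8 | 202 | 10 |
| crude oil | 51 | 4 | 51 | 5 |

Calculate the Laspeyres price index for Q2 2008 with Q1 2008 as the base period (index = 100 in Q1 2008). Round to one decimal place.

Laspeyres price index uses base-period quantities as weights.
ΣP(Q2 2008)·Q(Q1 2008) = 258×19 + 4112×10 + 263×6 + 5627×10 + 202×8 + 51×4 = 4902 + 41120 + 1578 + 56270 + 1616 + 204 = 105690
ΣP(Q1 2008)·Q(Q1 2008) = 187×19 + 3296×10 + 242×6 + 6916×10 + 230×8 + 51×4 = 3553 + 32960 + 1452 + 69160 + 1840 + 204 = 109169
Index = 105690 / 109169 × 100 = 96.8132

96.8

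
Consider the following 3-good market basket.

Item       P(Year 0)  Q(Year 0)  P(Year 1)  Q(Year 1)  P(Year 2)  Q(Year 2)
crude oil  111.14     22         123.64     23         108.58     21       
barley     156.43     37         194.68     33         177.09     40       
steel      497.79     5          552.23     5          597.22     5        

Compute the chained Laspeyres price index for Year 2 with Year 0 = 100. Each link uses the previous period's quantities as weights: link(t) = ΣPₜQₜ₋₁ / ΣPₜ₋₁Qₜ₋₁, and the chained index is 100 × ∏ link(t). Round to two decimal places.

111.40

Link Year 0→Year 1:
ΣP(Year 1)Q(Year 0) = 123.64×22 + 194.68×37 + 552.23×5 = 2720.08 + 7203.16 + 2761.15 = 12684.39
ΣP(Year 0)Q(Year 0) = 111.14×22 + 156.43×37 + 497.79×5 = 2445.08 + 5787.91 + 2488.95 = 10721.94
link = 12684.39/10721.94 = 1.183031
Link Year 1→Year 2:
ΣP(Year 2)Q(Year 1) = 108.58×23 + 177.09×33 + 597.22×5 = 2497.34 + 5843.97 + 2986.1 = 11327.41
ΣP(Year 1)Q(Year 1) = 123.64×23 + 194.68×33 + 552.23×5 = 2843.72 + 6424.44 + 2761.15 = 12029.31
link = 11327.41/12029.31 = 0.941651
Chained index = 100 × 1.183031 × 0.941651 = 111.4002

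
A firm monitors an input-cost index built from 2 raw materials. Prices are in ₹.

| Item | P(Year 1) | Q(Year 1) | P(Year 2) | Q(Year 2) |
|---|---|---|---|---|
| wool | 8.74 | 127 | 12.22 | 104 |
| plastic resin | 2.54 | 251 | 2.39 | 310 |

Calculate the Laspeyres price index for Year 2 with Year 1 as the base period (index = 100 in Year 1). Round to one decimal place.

Laspeyres price index uses base-period quantities as weights.
ΣP(Year 2)·Q(Year 1) = 12.22×127 + 2.39×251 = 1551.94 + 599.89 = 2151.83
ΣP(Year 1)·Q(Year 1) = 8.74×127 + 2.54×251 = 1109.98 + 637.54 = 1747.52
Index = 2151.83 / 1747.52 × 100 = 123.1362

123.1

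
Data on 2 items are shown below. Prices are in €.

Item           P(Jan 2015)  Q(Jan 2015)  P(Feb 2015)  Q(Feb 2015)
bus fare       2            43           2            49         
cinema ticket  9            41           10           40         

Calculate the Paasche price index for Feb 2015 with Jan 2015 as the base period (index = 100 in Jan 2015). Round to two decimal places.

Paasche price index uses current-period quantities as weights.
ΣP(Feb 2015)·Q(Feb 2015) = 2×49 + 10×40 = 98 + 400 = 498
ΣP(Jan 2015)·Q(Feb 2015) = 2×49 + 9×40 = 98 + 360 = 458
Index = 498 / 458 × 100 = 108.7336

108.73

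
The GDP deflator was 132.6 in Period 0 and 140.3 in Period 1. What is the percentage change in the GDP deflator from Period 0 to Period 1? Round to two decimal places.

5.81%

Change = (140.3 − 132.6) / 132.6 × 100
       = 7.7 / 132.6 × 100 = 5.8069%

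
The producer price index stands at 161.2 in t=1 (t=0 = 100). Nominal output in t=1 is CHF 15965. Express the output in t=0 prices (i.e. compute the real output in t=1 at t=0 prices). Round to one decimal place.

9903.8

Real = Nominal ÷ (Index/100) = 15965 ÷ (161.2/100)
     = 15965 ÷ 1.612 = 9903.8462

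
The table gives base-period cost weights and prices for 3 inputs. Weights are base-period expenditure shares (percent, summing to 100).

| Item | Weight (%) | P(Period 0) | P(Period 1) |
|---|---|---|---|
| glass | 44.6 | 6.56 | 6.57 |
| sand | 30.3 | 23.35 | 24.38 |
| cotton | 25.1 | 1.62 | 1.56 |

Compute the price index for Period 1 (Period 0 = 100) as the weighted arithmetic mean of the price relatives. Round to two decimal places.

100.47

glass: 44.6 × (6.57/6.56) = 44.6 × 1.001524 = 44.6680
sand: 30.3 × (24.38/23.35) = 30.3 × 1.044111 = 31.6366
cotton: 25.1 × (1.56/1.62) = 25.1 × 0.962963 = 24.1704
Index = Σ wᵢ·(p₁ᵢ/p₀ᵢ) = 44.6680 + 31.6366 + 24.1704 = 100.4749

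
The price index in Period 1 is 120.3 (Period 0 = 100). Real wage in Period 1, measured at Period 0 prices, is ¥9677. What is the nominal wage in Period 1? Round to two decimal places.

Nominal = Real × (Index/100) = 9677 × (120.3/100)
        = 9677 × 1.203 = 11641.4310

11641.43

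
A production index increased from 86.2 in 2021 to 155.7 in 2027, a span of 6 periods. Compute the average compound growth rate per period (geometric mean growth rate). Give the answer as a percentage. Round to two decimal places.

10.36%

Growth factor = (155.7/86.2)^(1/6) = (1.806265)^(1/6) = 1.103562
Growth rate = 1.103562 − 1 = 0.103562 = 10.3562%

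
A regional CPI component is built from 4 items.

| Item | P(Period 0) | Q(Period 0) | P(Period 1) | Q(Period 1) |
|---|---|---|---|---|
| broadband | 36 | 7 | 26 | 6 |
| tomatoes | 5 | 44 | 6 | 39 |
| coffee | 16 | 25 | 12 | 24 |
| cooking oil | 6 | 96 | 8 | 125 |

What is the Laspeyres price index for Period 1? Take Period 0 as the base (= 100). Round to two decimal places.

104.56

Laspeyres price index uses base-period quantities as weights.
ΣP(Period 1)·Q(Period 0) = 26×7 + 6×44 + 12×25 + 8×96 = 182 + 264 + 300 + 768 = 1514
ΣP(Period 0)·Q(Period 0) = 36×7 + 5×44 + 16×25 + 6×96 = 252 + 220 + 400 + 576 = 1448
Index = 1514 / 1448 × 100 = 104.5580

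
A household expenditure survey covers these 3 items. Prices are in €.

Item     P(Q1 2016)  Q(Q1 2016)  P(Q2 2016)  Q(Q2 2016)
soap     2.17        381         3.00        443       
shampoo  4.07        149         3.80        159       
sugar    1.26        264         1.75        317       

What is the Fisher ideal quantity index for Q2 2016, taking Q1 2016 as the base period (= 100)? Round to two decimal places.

114.15

Laspeyres component (base-period weights):
ΣP(Q1 2016)Q(Q2 2016) = 2.17×443 + 4.07×159 + 1.26×317 = 961.31 + 647.13 + 399.42 = 2007.86
ΣP(Q1 2016)Q(Q1 2016) = 2.17×381 + 4.07×149 + 1.26×264 = 826.77 + 606.43 + 332.64 = 1765.84
L = 2007.86 / 1765.84 × 100 = 113.7057
Paasche component (current-period weights):
ΣP(Q2 2016)Q(Q2 2016) = 3.00×443 + 3.80×159 + 1.75×317 = 1329 + 604.2 + 554.75 = 2487.95
ΣP(Q2 2016)Q(Q1 2016) = 3.00×381 + 3.80×149 + 1.75×264 = 1143 + 566.2 + 462 = 2171.2
P = 2487.95 / 2171.2 × 100 = 114.5887
Fisher = √(L × P) = √(113.7057 × 114.5887) = 114.1463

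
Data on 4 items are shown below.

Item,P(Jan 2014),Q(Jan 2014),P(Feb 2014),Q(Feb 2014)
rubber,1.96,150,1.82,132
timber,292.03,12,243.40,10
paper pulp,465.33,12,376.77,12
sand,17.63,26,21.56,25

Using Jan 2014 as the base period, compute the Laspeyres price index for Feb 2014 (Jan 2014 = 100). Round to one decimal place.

84.1

Laspeyres price index uses base-period quantities as weights.
ΣP(Feb 2014)·Q(Jan 2014) = 1.82×150 + 243.40×12 + 376.77×12 + 21.56×26 = 273 + 2920.8 + 4521.24 + 560.56 = 8275.6
ΣP(Jan 2014)·Q(Jan 2014) = 1.96×150 + 292.03×12 + 465.33×12 + 17.63×26 = 294 + 3504.36 + 5583.96 + 458.38 = 9840.7
Index = 8275.6 / 9840.7 × 100 = 84.0956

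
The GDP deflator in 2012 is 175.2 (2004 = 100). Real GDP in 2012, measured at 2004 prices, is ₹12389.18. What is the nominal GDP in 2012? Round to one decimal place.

21705.8

Nominal = Real × (Index/100) = 12389.18 × (175.2/100)
        = 12389.18 × 1.752 = 21705.8434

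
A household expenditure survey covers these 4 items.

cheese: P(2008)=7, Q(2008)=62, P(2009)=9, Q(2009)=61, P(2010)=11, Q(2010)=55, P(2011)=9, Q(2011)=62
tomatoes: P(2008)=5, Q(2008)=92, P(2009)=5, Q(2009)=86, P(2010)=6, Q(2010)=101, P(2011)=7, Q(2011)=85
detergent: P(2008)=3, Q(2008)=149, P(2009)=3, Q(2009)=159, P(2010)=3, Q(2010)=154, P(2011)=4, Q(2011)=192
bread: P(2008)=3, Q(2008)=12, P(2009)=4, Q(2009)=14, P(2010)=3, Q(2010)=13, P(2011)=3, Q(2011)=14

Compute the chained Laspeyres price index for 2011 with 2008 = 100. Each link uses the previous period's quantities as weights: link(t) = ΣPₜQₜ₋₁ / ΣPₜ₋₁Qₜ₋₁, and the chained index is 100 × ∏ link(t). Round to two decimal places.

Link 2008→2009:
ΣP(2009)Q(2008) = 9×62 + 5×92 + 3×149 + 4×12 = 558 + 460 + 447 + 48 = 1513
ΣP(2008)Q(2008) = 7×62 + 5×92 + 3×149 + 3×12 = 434 + 460 + 447 + 36 = 1377
link = 1513/1377 = 1.098765
Link 2009→2010:
ΣP(2010)Q(2009) = 11×61 + 6×86 + 3×159 + 3×14 = 671 + 516 + 477 + 42 = 1706
ΣP(2009)Q(2009) = 9×61 + 5×86 + 3×159 + 4×14 = 549 + 430 + 477 + 56 = 1512
link = 1706/1512 = 1.128307
Link 2010→2011:
ΣP(2011)Q(2010) = 9×55 + 7×101 + 4×154 + 3×13 = 495 + 707 + 616 + 39 = 1857
ΣP(2010)Q(2010) = 11×55 + 6×101 + 3×154 + 3×13 = 605 + 606 + 462 + 39 = 1712
link = 1857/1712 = 1.084696
Chained index = 100 × 1.098765 × 1.128307 × 1.084696 = 134.4746

134.47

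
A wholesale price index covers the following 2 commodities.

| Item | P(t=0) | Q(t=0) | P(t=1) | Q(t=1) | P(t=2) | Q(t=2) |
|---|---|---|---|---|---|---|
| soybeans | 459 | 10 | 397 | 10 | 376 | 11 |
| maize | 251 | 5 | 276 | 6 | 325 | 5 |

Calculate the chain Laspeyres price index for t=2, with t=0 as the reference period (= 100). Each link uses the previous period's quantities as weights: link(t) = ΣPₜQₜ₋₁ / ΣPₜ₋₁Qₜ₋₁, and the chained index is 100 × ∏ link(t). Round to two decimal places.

92.90

Link t=0→t=1:
ΣP(t=1)Q(t=0) = 397×10 + 276×5 = 3970 + 1380 = 5350
ΣP(t=0)Q(t=0) = 459×10 + 251×5 = 4590 + 1255 = 5845
link = 5350/5845 = 0.915312
Link t=1→t=2:
ΣP(t=2)Q(t=1) = 376×10 + 325×6 = 3760 + 1950 = 5710
ΣP(t=1)Q(t=1) = 397×10 + 276×6 = 3970 + 1656 = 5626
link = 5710/5626 = 1.014931
Chained index = 100 × 0.915312 × 1.014931 = 92.8978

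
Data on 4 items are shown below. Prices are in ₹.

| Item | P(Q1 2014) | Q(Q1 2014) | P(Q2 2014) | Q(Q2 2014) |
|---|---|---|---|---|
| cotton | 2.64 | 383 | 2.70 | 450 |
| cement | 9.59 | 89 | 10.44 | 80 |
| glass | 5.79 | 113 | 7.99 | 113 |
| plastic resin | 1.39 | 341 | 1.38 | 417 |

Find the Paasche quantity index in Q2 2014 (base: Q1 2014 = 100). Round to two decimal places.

105.75

Paasche quantity index uses current-period prices as weights.
ΣP(Q2 2014)·Q(Q2 2014) = 2.70×450 + 10.44×80 + 7.99×113 + 1.38×417 = 1215 + 835.2 + 902.87 + 575.46 = 3528.53
ΣP(Q2 2014)·Q(Q1 2014) = 2.70×383 + 10.44×89 + 7.99×113 + 1.38×341 = 1034.1 + 929.16 + 902.87 + 470.58 = 3336.71
Index = 3528.53 / 3336.71 × 100 = 105.7488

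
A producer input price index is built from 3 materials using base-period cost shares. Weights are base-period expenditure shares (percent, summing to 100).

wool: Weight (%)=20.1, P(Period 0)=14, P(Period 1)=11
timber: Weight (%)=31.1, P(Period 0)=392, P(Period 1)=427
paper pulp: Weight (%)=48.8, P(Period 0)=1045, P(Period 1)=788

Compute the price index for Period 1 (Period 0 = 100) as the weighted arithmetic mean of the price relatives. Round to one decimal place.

86.5

wool: 20.1 × (11/14) = 20.1 × 0.785714 = 15.7929
timber: 31.1 × (427/392) = 31.1 × 1.089286 = 33.8768
paper pulp: 48.8 × (788/1045) = 48.8 × 0.754067 = 36.7985
Index = Σ wᵢ·(p₁ᵢ/p₀ᵢ) = 15.7929 + 33.8768 + 36.7985 = 86.4681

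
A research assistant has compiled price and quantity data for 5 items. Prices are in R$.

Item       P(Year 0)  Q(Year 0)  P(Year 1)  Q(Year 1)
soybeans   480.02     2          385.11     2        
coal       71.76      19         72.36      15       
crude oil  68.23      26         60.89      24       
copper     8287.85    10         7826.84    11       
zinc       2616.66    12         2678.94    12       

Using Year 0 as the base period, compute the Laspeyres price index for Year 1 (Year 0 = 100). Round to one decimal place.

Laspeyres price index uses base-period quantities as weights.
ΣP(Year 1)·Q(Year 0) = 385.11×2 + 72.36×19 + 60.89×26 + 7826.84×10 + 2678.94×12 = 770.22 + 1374.84 + 1583.14 + 78268.4 + 32147.28 = 114143.88
ΣP(Year 0)·Q(Year 0) = 480.02×2 + 71.76×19 + 68.23×26 + 8287.85×10 + 2616.66×12 = 960.04 + 1363.44 + 1773.98 + 82878.5 + 31399.92 = 118375.88
Index = 114143.88 / 118375.88 × 100 = 96.4249

96.4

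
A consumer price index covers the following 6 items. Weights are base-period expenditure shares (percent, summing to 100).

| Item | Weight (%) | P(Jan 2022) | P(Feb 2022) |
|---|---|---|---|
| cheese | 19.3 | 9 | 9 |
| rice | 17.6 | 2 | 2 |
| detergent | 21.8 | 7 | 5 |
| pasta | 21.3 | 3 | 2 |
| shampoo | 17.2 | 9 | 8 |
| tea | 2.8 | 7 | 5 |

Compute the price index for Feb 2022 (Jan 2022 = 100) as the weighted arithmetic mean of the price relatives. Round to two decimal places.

83.96

cheese: 19.3 × (9/9) = 19.3 × 1.000000 = 19.3000
rice: 17.6 × (2/2) = 17.6 × 1.000000 = 17.6000
detergent: 21.8 × (5/7) = 21.8 × 0.714286 = 15.5714
pasta: 21.3 × (2/3) = 21.3 × 0.666667 = 14.2000
shampoo: 17.2 × (8/9) = 17.2 × 0.888889 = 15.2889
tea: 2.8 × (5/7) = 2.8 × 0.714286 = 2.0000
Index = Σ wᵢ·(p₁ᵢ/p₀ᵢ) = 19.3000 + 17.6000 + 15.5714 + 14.2000 + 15.2889 + 2.0000 = 83.9603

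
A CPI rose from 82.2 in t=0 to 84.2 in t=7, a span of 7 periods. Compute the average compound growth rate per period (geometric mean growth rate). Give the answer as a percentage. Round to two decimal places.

Growth factor = (84.2/82.2)^(1/7) = (1.024331)^(1/7) = 1.003440
Growth rate = 1.003440 − 1 = 0.003440 = 0.3440%

0.34%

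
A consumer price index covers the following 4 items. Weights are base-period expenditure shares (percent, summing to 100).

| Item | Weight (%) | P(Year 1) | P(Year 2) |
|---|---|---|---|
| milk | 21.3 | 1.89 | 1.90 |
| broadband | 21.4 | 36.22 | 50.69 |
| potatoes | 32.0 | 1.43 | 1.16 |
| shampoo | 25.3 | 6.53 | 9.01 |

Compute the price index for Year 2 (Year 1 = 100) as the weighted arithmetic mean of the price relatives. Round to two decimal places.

milk: 21.3 × (1.90/1.89) = 21.3 × 1.005291 = 21.4127
broadband: 21.4 × (50.69/36.22) = 21.4 × 1.399503 = 29.9494
potatoes: 32.0 × (1.16/1.43) = 32.0 × 0.811189 = 25.9580
shampoo: 25.3 × (9.01/6.53) = 25.3 × 1.379786 = 34.9086
Index = Σ wᵢ·(p₁ᵢ/p₀ᵢ) = 21.4127 + 29.9494 + 25.9580 + 34.9086 = 112.2287

112.23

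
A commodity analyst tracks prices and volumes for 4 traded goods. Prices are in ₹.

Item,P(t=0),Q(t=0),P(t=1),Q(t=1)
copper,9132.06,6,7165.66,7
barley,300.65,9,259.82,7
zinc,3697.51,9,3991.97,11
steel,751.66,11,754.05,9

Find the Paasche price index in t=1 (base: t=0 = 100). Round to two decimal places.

90.49

Paasche price index uses current-period quantities as weights.
ΣP(t=1)·Q(t=1) = 7165.66×7 + 259.82×7 + 3991.97×11 + 754.05×9 = 50159.62 + 1818.74 + 43911.67 + 6786.45 = 102676.48
ΣP(t=0)·Q(t=1) = 9132.06×7 + 300.65×7 + 3697.51×11 + 751.66×9 = 63924.42 + 2104.55 + 40672.61 + 6764.94 = 113466.52
Index = 102676.48 / 113466.52 × 100 = 90.4906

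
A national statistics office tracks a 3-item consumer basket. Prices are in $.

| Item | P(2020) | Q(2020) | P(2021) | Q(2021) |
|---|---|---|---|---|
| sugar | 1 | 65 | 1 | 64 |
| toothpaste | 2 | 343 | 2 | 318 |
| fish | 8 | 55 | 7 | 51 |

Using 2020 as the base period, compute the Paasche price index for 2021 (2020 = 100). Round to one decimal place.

95.4

Paasche price index uses current-period quantities as weights.
ΣP(2021)·Q(2021) = 1×64 + 2×318 + 7×51 = 64 + 636 + 357 = 1057
ΣP(2020)·Q(2021) = 1×64 + 2×318 + 8×51 = 64 + 636 + 408 = 1108
Index = 1057 / 1108 × 100 = 95.3971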